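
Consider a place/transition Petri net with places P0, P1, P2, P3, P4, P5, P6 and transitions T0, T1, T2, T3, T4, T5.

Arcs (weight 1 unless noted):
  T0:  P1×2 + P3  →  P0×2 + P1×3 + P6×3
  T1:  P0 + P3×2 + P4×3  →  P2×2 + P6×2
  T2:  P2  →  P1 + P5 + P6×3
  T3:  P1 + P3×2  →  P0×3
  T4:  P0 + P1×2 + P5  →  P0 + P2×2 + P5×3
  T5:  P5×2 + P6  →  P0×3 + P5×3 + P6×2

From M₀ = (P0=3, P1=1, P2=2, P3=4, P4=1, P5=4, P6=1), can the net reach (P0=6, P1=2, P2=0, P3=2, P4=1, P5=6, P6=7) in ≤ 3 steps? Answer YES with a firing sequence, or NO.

step 1: fire T2:  (P0=3, P1=1, P2=2, P3=4, P4=1, P5=4, P6=1) → (P0=3, P1=2, P2=1, P3=4, P4=1, P5=5, P6=4)
step 2: fire T2:  (P0=3, P1=2, P2=1, P3=4, P4=1, P5=5, P6=4) → (P0=3, P1=3, P2=0, P3=4, P4=1, P5=6, P6=7)
step 3: fire T3:  (P0=3, P1=3, P2=0, P3=4, P4=1, P5=6, P6=7) → (P0=6, P1=2, P2=0, P3=2, P4=1, P5=6, P6=7)

YES — reachable via ⟨T2, T2, T3⟩ (3 firings)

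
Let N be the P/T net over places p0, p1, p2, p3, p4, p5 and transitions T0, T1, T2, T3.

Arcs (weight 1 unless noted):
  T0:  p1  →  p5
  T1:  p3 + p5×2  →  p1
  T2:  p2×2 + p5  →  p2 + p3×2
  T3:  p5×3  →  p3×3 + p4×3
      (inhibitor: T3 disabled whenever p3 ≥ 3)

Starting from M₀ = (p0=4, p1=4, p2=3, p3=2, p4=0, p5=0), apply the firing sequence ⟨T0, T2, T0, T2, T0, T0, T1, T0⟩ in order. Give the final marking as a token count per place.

(p0=4, p1=0, p2=1, p3=5, p4=0, p5=1)

step 1: fire T0:  (p0=4, p1=4, p2=3, p3=2, p4=0, p5=0) → (p0=4, p1=3, p2=3, p3=2, p4=0, p5=1)
step 2: fire T2:  (p0=4, p1=3, p2=3, p3=2, p4=0, p5=1) → (p0=4, p1=3, p2=2, p3=4, p4=0, p5=0)
step 3: fire T0:  (p0=4, p1=3, p2=2, p3=4, p4=0, p5=0) → (p0=4, p1=2, p2=2, p3=4, p4=0, p5=1)
step 4: fire T2:  (p0=4, p1=2, p2=2, p3=4, p4=0, p5=1) → (p0=4, p1=2, p2=1, p3=6, p4=0, p5=0)
step 5: fire T0:  (p0=4, p1=2, p2=1, p3=6, p4=0, p5=0) → (p0=4, p1=1, p2=1, p3=6, p4=0, p5=1)
step 6: fire T0:  (p0=4, p1=1, p2=1, p3=6, p4=0, p5=1) → (p0=4, p1=0, p2=1, p3=6, p4=0, p5=2)
step 7: fire T1:  (p0=4, p1=0, p2=1, p3=6, p4=0, p5=2) → (p0=4, p1=1, p2=1, p3=5, p4=0, p5=0)
step 8: fire T0:  (p0=4, p1=1, p2=1, p3=5, p4=0, p5=0) → (p0=4, p1=0, p2=1, p3=5, p4=0, p5=1)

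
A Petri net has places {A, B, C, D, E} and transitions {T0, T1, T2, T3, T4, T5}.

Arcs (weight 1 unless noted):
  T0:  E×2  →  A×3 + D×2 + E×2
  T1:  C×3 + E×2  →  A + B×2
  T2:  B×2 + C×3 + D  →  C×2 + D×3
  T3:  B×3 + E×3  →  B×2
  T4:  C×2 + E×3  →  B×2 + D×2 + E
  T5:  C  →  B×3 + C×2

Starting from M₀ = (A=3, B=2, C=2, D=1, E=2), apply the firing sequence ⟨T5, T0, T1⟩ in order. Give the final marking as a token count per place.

step 1: fire T5:  (A=3, B=2, C=2, D=1, E=2) → (A=3, B=5, C=3, D=1, E=2)
step 2: fire T0:  (A=3, B=5, C=3, D=1, E=2) → (A=6, B=5, C=3, D=3, E=2)
step 3: fire T1:  (A=6, B=5, C=3, D=3, E=2) → (A=7, B=7, C=0, D=3, E=0)

(A=7, B=7, C=0, D=3, E=0)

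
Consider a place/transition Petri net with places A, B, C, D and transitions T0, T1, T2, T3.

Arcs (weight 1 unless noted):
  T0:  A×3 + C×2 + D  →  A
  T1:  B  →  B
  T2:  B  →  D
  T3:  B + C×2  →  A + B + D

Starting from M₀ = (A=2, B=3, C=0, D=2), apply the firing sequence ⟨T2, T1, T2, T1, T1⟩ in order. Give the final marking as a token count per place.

step 1: fire T2:  (A=2, B=3, C=0, D=2) → (A=2, B=2, C=0, D=3)
step 2: fire T1:  (A=2, B=2, C=0, D=3) → (A=2, B=2, C=0, D=3)
step 3: fire T2:  (A=2, B=2, C=0, D=3) → (A=2, B=1, C=0, D=4)
step 4: fire T1:  (A=2, B=1, C=0, D=4) → (A=2, B=1, C=0, D=4)
step 5: fire T1:  (A=2, B=1, C=0, D=4) → (A=2, B=1, C=0, D=4)

(A=2, B=1, C=0, D=4)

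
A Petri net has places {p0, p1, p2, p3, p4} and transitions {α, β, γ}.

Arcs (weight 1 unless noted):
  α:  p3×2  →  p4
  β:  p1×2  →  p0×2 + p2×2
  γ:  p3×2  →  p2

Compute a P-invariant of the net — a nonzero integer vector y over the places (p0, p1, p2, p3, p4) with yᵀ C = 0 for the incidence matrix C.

Incidence matrix C (rows=places, cols=transitions):
        α    β    γ
   p0   0    2    0
   p1   0   -2    0
   p2   0    2    1
   p3  -2    0   -2
   p4   1    0    0

Candidate y = [1, 1, 0, 0, 0]; check y·C column-wise:
  col α: 1·0 + 1·0 + 0·-2 + 0·1 = 0
  col β: 1·2 + 1·-2 + 0·2 = 0
  col γ: 1·0 + 1·0 + 0·1 + 0·-2 = 0

y = (p0:1, p1:1, p2:0, p3:0, p4:0)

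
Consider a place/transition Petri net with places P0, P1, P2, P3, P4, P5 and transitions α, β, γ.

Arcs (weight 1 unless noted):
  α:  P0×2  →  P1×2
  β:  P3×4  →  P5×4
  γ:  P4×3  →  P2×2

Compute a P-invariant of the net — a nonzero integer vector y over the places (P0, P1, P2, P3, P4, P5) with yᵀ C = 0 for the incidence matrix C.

Incidence matrix C (rows=places, cols=transitions):
        α    β    γ
   P0  -2    0    0
   P1   2    0    0
   P2   0    0    2
   P3   0   -4    0
   P4   0    0   -3
   P5   0    4    0

Candidate y = [1, 1, 0, 0, 0, 0]; check y·C column-wise:
  col α: 1·-2 + 1·2 = 0
  col β: 1·0 + 1·0 + 0·-4 + 0·4 = 0
  col γ: 1·0 + 1·0 + 0·2 + 0·-3 = 0

y = (P0:1, P1:1, P2:0, P3:0, P4:0, P5:0)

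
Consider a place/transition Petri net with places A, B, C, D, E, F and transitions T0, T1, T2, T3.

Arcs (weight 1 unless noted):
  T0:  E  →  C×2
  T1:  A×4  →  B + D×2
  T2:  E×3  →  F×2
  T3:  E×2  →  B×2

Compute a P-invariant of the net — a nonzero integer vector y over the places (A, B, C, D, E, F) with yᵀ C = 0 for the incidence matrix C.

y = (A:1, B:0, C:0, D:2, E:0, F:0)

Incidence matrix C (rows=places, cols=transitions):
       T0   T1   T2   T3
    A   0   -4    0    0
    B   0    1    0    2
    C   2    0    0    0
    D   0    2    0    0
    E  -1    0   -3   -2
    F   0    0    2    0

Candidate y = [1, 0, 0, 2, 0, 0]; check y·C column-wise:
  col T0: 1·0 + 0·2 + 2·0 + 0·-1 = 0
  col T1: 1·-4 + 0·1 + 2·2 = 0
  col T2: 1·0 + 2·0 + 0·-3 + 0·2 = 0
  col T3: 1·0 + 0·2 + 2·0 + 0·-2 = 0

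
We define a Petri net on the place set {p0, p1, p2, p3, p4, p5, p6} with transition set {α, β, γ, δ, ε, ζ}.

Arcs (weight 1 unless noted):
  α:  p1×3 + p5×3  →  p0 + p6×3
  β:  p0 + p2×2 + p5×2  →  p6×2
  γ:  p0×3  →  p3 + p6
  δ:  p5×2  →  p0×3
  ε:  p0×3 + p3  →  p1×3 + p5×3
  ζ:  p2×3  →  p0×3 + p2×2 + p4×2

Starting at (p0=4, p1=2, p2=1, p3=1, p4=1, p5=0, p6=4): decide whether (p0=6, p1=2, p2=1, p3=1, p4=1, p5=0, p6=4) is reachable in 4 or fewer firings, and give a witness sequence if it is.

depth 0: 1 marking
depth 1: 3 markings reached so far
depth 2: 5 markings reached so far
depth 3: 6 markings reached so far
depth 4: 6 markings reached so far
(frontier empty at depth 4; search complete)
target is not among the 6 markings reachable within 4 steps

NO — not reachable within 4 firings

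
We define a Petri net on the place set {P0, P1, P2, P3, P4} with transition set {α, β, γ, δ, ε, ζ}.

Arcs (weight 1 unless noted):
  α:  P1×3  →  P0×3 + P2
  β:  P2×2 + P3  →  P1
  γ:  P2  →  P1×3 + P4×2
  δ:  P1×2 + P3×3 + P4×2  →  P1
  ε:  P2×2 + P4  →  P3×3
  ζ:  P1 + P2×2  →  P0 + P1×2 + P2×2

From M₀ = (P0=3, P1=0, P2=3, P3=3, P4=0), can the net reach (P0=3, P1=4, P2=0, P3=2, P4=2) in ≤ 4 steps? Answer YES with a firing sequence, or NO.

YES — reachable via ⟨β, γ⟩ (2 firings)

step 1: fire β:  (P0=3, P1=0, P2=3, P3=3, P4=0) → (P0=3, P1=1, P2=1, P3=2, P4=0)
step 2: fire γ:  (P0=3, P1=1, P2=1, P3=2, P4=0) → (P0=3, P1=4, P2=0, P3=2, P4=2)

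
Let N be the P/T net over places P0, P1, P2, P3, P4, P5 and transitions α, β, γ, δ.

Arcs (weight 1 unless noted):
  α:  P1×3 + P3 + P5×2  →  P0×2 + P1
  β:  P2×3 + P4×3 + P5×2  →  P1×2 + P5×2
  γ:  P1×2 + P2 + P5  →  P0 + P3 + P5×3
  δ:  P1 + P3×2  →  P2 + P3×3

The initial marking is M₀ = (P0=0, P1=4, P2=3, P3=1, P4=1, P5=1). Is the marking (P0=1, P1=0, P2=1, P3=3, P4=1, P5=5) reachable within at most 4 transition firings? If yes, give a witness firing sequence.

depth 0: 1 marking
depth 1: 2 markings reached so far
depth 2: 4 markings reached so far
depth 3: 5 markings reached so far
depth 4: 5 markings reached so far
(frontier empty at depth 4; search complete)
target is not among the 5 markings reachable within 4 steps

NO — not reachable within 4 firings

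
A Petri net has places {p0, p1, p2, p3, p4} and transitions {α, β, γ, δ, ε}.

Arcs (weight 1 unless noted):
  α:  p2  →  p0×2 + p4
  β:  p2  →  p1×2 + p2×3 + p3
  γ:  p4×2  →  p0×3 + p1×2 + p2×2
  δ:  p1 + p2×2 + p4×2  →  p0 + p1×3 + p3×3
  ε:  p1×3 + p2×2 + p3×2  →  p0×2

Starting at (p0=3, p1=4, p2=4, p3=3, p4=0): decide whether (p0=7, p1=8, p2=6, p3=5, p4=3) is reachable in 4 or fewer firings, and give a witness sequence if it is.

NO — not reachable within 4 firings

depth 0: 1 marking
depth 1: 4 markings reached so far
depth 2: 9 markings reached so far
depth 3: 19 markings reached so far
depth 4: 33 markings reached so far
target is not among the 33 markings reachable within 4 steps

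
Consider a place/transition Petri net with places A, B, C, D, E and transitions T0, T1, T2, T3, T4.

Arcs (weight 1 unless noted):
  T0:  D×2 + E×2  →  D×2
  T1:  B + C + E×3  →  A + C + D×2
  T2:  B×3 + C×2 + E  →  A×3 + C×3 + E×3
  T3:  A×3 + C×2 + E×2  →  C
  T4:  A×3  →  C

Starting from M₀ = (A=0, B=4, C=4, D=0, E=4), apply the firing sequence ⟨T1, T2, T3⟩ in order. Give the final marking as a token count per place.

step 1: fire T1:  (A=0, B=4, C=4, D=0, E=4) → (A=1, B=3, C=4, D=2, E=1)
step 2: fire T2:  (A=1, B=3, C=4, D=2, E=1) → (A=4, B=0, C=5, D=2, E=3)
step 3: fire T3:  (A=4, B=0, C=5, D=2, E=3) → (A=1, B=0, C=4, D=2, E=1)

(A=1, B=0, C=4, D=2, E=1)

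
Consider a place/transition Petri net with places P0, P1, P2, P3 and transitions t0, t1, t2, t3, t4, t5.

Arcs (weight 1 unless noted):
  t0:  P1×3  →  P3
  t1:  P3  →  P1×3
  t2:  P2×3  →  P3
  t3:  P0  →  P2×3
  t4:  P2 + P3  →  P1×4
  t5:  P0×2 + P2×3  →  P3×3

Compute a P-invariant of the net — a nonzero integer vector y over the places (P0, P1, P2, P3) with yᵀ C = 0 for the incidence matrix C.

Incidence matrix C (rows=places, cols=transitions):
       t0   t1   t2   t3   t4   t5
   P0   0    0    0   -1    0   -2
   P1  -3    3    0    0    4    0
   P2   0    0   -3    3   -1   -3
   P3   1   -1    1    0   -1    3

Candidate y = [3, 1, 1, 3]; check y·C column-wise:
  col t0: 3·0 + 1·-3 + 1·0 + 3·1 = 0
  col t1: 3·0 + 1·3 + 1·0 + 3·-1 = 0
  col t2: 3·0 + 1·0 + 1·-3 + 3·1 = 0
  col t3: 3·-1 + 1·0 + 1·3 + 3·0 = 0
  col t4: 3·0 + 1·4 + 1·-1 + 3·-1 = 0
  col t5: 3·-2 + 1·0 + 1·-3 + 3·3 = 0

y = (P0:3, P1:1, P2:1, P3:3)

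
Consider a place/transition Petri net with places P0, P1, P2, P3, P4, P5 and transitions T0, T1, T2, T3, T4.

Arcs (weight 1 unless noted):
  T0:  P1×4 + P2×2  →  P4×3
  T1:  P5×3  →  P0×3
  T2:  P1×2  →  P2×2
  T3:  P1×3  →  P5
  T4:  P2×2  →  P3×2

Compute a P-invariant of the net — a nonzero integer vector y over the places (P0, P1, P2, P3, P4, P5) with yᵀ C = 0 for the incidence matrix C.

y = (P0:3, P1:1, P2:1, P3:1, P4:2, P5:3)

Incidence matrix C (rows=places, cols=transitions):
       T0   T1   T2   T3   T4
   P0   0    3    0    0    0
   P1  -4    0   -2   -3    0
   P2  -2    0    2    0   -2
   P3   0    0    0    0    2
   P4   3    0    0    0    0
   P5   0   -3    0    1    0

Candidate y = [3, 1, 1, 1, 2, 3]; check y·C column-wise:
  col T0: 3·0 + 1·-4 + 1·-2 + 1·0 + 2·3 + 3·0 = 0
  col T1: 3·3 + 1·0 + 1·0 + 1·0 + 2·0 + 3·-3 = 0
  col T2: 3·0 + 1·-2 + 1·2 + 1·0 + 2·0 + 3·0 = 0
  col T3: 3·0 + 1·-3 + 1·0 + 1·0 + 2·0 + 3·1 = 0
  col T4: 3·0 + 1·0 + 1·-2 + 1·2 + 2·0 + 3·0 = 0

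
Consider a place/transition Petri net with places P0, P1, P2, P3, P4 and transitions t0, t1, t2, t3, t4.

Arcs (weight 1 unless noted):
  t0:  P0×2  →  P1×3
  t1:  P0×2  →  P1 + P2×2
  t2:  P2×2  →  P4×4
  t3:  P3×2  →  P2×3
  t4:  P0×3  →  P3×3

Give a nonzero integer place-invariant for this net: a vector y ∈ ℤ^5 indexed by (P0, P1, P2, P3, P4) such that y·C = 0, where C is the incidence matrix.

Incidence matrix C (rows=places, cols=transitions):
       t0   t1   t2   t3   t4
   P0  -2   -2    0    0   -3
   P1   3    1    0    0    0
   P2   0    2   -2    3    0
   P3   0    0    0   -2    3
   P4   0    0    4    0    0

Candidate y = [3, 2, 2, 3, 1]; check y·C column-wise:
  col t0: 3·-2 + 2·3 + 2·0 + 3·0 + 1·0 = 0
  col t1: 3·-2 + 2·1 + 2·2 + 3·0 + 1·0 = 0
  col t2: 3·0 + 2·0 + 2·-2 + 3·0 + 1·4 = 0
  col t3: 3·0 + 2·0 + 2·3 + 3·-2 + 1·0 = 0
  col t4: 3·-3 + 2·0 + 2·0 + 3·3 + 1·0 = 0

y = (P0:3, P1:2, P2:2, P3:3, P4:1)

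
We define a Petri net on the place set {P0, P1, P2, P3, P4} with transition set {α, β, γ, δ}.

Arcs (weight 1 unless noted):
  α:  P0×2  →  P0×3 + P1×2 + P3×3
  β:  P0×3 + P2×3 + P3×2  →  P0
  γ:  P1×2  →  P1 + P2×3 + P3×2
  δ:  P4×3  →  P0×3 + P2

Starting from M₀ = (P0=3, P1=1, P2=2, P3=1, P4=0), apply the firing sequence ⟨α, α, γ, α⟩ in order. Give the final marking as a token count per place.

step 1: fire α:  (P0=3, P1=1, P2=2, P3=1, P4=0) → (P0=4, P1=3, P2=2, P3=4, P4=0)
step 2: fire α:  (P0=4, P1=3, P2=2, P3=4, P4=0) → (P0=5, P1=5, P2=2, P3=7, P4=0)
step 3: fire γ:  (P0=5, P1=5, P2=2, P3=7, P4=0) → (P0=5, P1=4, P2=5, P3=9, P4=0)
step 4: fire α:  (P0=5, P1=4, P2=5, P3=9, P4=0) → (P0=6, P1=6, P2=5, P3=12, P4=0)

(P0=6, P1=6, P2=5, P3=12, P4=0)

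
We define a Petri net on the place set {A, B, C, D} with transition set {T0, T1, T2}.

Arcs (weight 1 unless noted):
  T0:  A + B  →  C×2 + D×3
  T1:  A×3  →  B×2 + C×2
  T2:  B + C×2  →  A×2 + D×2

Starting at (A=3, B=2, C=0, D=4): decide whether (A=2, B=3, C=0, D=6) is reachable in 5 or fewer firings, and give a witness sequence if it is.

YES — reachable via ⟨T1, T2⟩ (2 firings)

step 1: fire T1:  (A=3, B=2, C=0, D=4) → (A=0, B=4, C=2, D=4)
step 2: fire T2:  (A=0, B=4, C=2, D=4) → (A=2, B=3, C=0, D=6)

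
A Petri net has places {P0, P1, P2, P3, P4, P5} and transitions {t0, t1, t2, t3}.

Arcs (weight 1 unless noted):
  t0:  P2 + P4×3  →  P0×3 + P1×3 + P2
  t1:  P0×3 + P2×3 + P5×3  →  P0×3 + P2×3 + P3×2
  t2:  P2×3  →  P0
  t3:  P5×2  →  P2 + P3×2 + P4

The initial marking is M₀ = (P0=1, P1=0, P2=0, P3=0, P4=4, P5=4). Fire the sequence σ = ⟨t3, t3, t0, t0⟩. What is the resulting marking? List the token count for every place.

(P0=7, P1=6, P2=2, P3=4, P4=0, P5=0)

step 1: fire t3:  (P0=1, P1=0, P2=0, P3=0, P4=4, P5=4) → (P0=1, P1=0, P2=1, P3=2, P4=5, P5=2)
step 2: fire t3:  (P0=1, P1=0, P2=1, P3=2, P4=5, P5=2) → (P0=1, P1=0, P2=2, P3=4, P4=6, P5=0)
step 3: fire t0:  (P0=1, P1=0, P2=2, P3=4, P4=6, P5=0) → (P0=4, P1=3, P2=2, P3=4, P4=3, P5=0)
step 4: fire t0:  (P0=4, P1=3, P2=2, P3=4, P4=3, P5=0) → (P0=7, P1=6, P2=2, P3=4, P4=0, P5=0)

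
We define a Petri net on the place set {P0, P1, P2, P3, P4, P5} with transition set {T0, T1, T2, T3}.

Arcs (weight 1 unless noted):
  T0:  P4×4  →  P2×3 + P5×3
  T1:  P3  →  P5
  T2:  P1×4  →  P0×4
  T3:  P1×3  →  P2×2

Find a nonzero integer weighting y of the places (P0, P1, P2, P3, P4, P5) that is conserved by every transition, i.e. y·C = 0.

Incidence matrix C (rows=places, cols=transitions):
       T0   T1   T2   T3
   P0   0    0    4    0
   P1   0    0   -4   -3
   P2   3    0    0    2
   P3   0   -1    0    0
   P4  -4    0    0    0
   P5   3    1    0    0

Candidate y = [8, 8, 12, 0, 9, 0]; check y·C column-wise:
  col T0: 8·0 + 8·0 + 12·3 + 9·-4 + 0·3 = 0
  col T1: 8·0 + 8·0 + 12·0 + 0·-1 + 9·0 + 0·1 = 0
  col T2: 8·4 + 8·-4 + 12·0 + 9·0 = 0
  col T3: 8·0 + 8·-3 + 12·2 + 9·0 = 0

y = (P0:8, P1:8, P2:12, P3:0, P4:9, P5:0)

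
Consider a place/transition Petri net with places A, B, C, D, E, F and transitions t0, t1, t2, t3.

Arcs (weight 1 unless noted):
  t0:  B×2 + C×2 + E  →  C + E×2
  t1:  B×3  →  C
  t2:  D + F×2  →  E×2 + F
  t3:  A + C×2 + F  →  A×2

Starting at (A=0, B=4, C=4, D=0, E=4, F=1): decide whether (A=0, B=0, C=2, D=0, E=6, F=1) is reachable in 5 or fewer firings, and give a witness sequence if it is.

YES — reachable via ⟨t0, t0⟩ (2 firings)

step 1: fire t0:  (A=0, B=4, C=4, D=0, E=4, F=1) → (A=0, B=2, C=3, D=0, E=5, F=1)
step 2: fire t0:  (A=0, B=2, C=3, D=0, E=5, F=1) → (A=0, B=0, C=2, D=0, E=6, F=1)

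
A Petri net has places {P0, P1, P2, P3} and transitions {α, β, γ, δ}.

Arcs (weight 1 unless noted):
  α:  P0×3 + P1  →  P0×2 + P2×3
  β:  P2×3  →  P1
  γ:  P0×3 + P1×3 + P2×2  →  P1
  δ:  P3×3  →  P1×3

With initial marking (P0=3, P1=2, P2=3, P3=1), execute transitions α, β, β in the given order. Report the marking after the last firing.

(P0=2, P1=3, P2=0, P3=1)

step 1: fire α:  (P0=3, P1=2, P2=3, P3=1) → (P0=2, P1=1, P2=6, P3=1)
step 2: fire β:  (P0=2, P1=1, P2=6, P3=1) → (P0=2, P1=2, P2=3, P3=1)
step 3: fire β:  (P0=2, P1=2, P2=3, P3=1) → (P0=2, P1=3, P2=0, P3=1)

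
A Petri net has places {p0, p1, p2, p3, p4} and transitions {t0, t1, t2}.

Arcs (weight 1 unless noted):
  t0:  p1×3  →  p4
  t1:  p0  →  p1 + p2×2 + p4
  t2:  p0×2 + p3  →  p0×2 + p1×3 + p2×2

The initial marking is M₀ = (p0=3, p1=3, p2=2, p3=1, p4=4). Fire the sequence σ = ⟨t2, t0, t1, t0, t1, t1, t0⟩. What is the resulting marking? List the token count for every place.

step 1: fire t2:  (p0=3, p1=3, p2=2, p3=1, p4=4) → (p0=3, p1=6, p2=4, p3=0, p4=4)
step 2: fire t0:  (p0=3, p1=6, p2=4, p3=0, p4=4) → (p0=3, p1=3, p2=4, p3=0, p4=5)
step 3: fire t1:  (p0=3, p1=3, p2=4, p3=0, p4=5) → (p0=2, p1=4, p2=6, p3=0, p4=6)
step 4: fire t0:  (p0=2, p1=4, p2=6, p3=0, p4=6) → (p0=2, p1=1, p2=6, p3=0, p4=7)
step 5: fire t1:  (p0=2, p1=1, p2=6, p3=0, p4=7) → (p0=1, p1=2, p2=8, p3=0, p4=8)
step 6: fire t1:  (p0=1, p1=2, p2=8, p3=0, p4=8) → (p0=0, p1=3, p2=10, p3=0, p4=9)
step 7: fire t0:  (p0=0, p1=3, p2=10, p3=0, p4=9) → (p0=0, p1=0, p2=10, p3=0, p4=10)

(p0=0, p1=0, p2=10, p3=0, p4=10)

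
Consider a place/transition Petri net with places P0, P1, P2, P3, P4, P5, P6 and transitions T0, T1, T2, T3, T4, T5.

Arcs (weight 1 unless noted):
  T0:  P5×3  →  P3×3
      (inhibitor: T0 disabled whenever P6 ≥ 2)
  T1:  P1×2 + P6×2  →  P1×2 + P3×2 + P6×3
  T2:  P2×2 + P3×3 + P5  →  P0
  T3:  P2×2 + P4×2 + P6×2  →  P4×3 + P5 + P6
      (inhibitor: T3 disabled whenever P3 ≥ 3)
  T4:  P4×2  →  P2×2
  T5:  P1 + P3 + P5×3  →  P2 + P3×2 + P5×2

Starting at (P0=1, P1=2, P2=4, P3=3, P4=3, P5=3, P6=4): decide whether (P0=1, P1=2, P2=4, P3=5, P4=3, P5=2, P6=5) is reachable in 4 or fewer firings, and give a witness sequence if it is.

depth 0: 1 marking
depth 1: 5 markings reached so far
depth 2: 13 markings reached so far
depth 3: 24 markings reached so far
depth 4: 40 markings reached so far
target is not among the 40 markings reachable within 4 steps

NO — not reachable within 4 firings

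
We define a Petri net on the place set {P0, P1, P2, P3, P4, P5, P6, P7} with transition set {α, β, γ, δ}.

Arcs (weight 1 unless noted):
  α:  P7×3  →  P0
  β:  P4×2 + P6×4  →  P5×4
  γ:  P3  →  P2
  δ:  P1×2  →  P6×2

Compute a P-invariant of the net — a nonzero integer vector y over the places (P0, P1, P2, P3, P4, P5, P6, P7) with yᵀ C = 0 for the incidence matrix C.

Incidence matrix C (rows=places, cols=transitions):
        α    β    γ    δ
   P0   1    0    0    0
   P1   0    0    0   -2
   P2   0    0    1    0
   P3   0    0   -1    0
   P4   0   -2    0    0
   P5   0    4    0    0
   P6   0   -4    0    2
   P7  -3    0    0    0

Candidate y = [0, 0, 1, 1, 0, 0, 0, 0]; check y·C column-wise:
  col α: 0·1 + 1·0 + 1·0 + 0·-3 = 0
  col β: 1·0 + 1·0 + 0·-2 + 0·4 + 0·-4 = 0
  col γ: 1·1 + 1·-1 = 0
  col δ: 0·-2 + 1·0 + 1·0 + 0·2 = 0

y = (P0:0, P1:0, P2:1, P3:1, P4:0, P5:0, P6:0, P7:0)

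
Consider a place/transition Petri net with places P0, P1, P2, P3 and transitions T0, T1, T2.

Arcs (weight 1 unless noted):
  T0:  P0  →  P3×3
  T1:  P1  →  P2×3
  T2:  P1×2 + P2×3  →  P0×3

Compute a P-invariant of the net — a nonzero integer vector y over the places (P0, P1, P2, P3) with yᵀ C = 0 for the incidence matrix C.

y = (P0:3, P1:3, P2:1, P3:1)

Incidence matrix C (rows=places, cols=transitions):
       T0   T1   T2
   P0  -1    0    3
   P1   0   -1   -2
   P2   0    3   -3
   P3   3    0    0

Candidate y = [3, 3, 1, 1]; check y·C column-wise:
  col T0: 3·-1 + 3·0 + 1·0 + 1·3 = 0
  col T1: 3·0 + 3·-1 + 1·3 + 1·0 = 0
  col T2: 3·3 + 3·-2 + 1·-3 + 1·0 = 0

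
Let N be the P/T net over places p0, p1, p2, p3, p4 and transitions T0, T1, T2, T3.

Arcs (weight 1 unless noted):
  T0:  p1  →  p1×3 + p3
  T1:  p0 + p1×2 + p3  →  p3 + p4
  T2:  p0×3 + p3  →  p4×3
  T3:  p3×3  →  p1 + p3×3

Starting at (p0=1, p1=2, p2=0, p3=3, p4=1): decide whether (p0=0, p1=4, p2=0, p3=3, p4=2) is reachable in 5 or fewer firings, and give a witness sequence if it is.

YES — reachable via ⟨T1, T3, T3, T3, T3⟩ (5 firings)

step 1: fire T1:  (p0=1, p1=2, p2=0, p3=3, p4=1) → (p0=0, p1=0, p2=0, p3=3, p4=2)
step 2: fire T3:  (p0=0, p1=0, p2=0, p3=3, p4=2) → (p0=0, p1=1, p2=0, p3=3, p4=2)
step 3: fire T3:  (p0=0, p1=1, p2=0, p3=3, p4=2) → (p0=0, p1=2, p2=0, p3=3, p4=2)
step 4: fire T3:  (p0=0, p1=2, p2=0, p3=3, p4=2) → (p0=0, p1=3, p2=0, p3=3, p4=2)
step 5: fire T3:  (p0=0, p1=3, p2=0, p3=3, p4=2) → (p0=0, p1=4, p2=0, p3=3, p4=2)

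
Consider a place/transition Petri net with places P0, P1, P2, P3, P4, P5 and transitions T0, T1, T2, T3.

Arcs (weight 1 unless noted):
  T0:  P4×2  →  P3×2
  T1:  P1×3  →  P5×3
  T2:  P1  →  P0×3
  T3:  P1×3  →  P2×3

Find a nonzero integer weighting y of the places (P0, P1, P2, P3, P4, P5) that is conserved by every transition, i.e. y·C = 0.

Incidence matrix C (rows=places, cols=transitions):
       T0   T1   T2   T3
   P0   0    0    3    0
   P1   0   -3   -1   -3
   P2   0    0    0    3
   P3   2    0    0    0
   P4  -2    0    0    0
   P5   0    3    0    0

Candidate y = [0, 0, 0, 1, 1, 0]; check y·C column-wise:
  col T0: 1·2 + 1·-2 = 0
  col T1: 0·-3 + 1·0 + 1·0 + 0·3 = 0
  col T2: 0·3 + 0·-1 + 1·0 + 1·0 = 0
  col T3: 0·-3 + 0·3 + 1·0 + 1·0 = 0

y = (P0:0, P1:0, P2:0, P3:1, P4:1, P5:0)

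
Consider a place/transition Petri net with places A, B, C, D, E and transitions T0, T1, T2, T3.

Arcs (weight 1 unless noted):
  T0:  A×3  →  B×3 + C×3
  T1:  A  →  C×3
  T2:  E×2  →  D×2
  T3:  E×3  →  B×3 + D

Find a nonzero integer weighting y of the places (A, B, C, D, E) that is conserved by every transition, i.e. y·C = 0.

Incidence matrix C (rows=places, cols=transitions):
       T0   T1   T2   T3
    A  -3   -1    0    0
    B   3    0    0    3
    C   3    3    0    0
    D   0    0    2    1
    E   0    0   -2   -3

Candidate y = [3, 2, 1, 3, 3]; check y·C column-wise:
  col T0: 3·-3 + 2·3 + 1·3 + 3·0 + 3·0 = 0
  col T1: 3·-1 + 2·0 + 1·3 + 3·0 + 3·0 = 0
  col T2: 3·0 + 2·0 + 1·0 + 3·2 + 3·-2 = 0
  col T3: 3·0 + 2·3 + 1·0 + 3·1 + 3·-3 = 0

y = (A:3, B:2, C:1, D:3, E:3)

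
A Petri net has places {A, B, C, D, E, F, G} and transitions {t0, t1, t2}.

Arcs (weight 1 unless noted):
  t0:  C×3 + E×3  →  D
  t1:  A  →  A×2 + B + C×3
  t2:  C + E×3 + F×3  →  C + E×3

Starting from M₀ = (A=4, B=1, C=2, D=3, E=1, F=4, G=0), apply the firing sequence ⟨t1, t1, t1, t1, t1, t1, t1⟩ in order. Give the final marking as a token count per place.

step 1: fire t1:  (A=4, B=1, C=2, D=3, E=1, F=4, G=0) → (A=5, B=2, C=5, D=3, E=1, F=4, G=0)
step 2: fire t1:  (A=5, B=2, C=5, D=3, E=1, F=4, G=0) → (A=6, B=3, C=8, D=3, E=1, F=4, G=0)
step 3: fire t1:  (A=6, B=3, C=8, D=3, E=1, F=4, G=0) → (A=7, B=4, C=11, D=3, E=1, F=4, G=0)
step 4: fire t1:  (A=7, B=4, C=11, D=3, E=1, F=4, G=0) → (A=8, B=5, C=14, D=3, E=1, F=4, G=0)
step 5: fire t1:  (A=8, B=5, C=14, D=3, E=1, F=4, G=0) → (A=9, B=6, C=17, D=3, E=1, F=4, G=0)
step 6: fire t1:  (A=9, B=6, C=17, D=3, E=1, F=4, G=0) → (A=10, B=7, C=20, D=3, E=1, F=4, G=0)
step 7: fire t1:  (A=10, B=7, C=20, D=3, E=1, F=4, G=0) → (A=11, B=8, C=23, D=3, E=1, F=4, G=0)

(A=11, B=8, C=23, D=3, E=1, F=4, G=0)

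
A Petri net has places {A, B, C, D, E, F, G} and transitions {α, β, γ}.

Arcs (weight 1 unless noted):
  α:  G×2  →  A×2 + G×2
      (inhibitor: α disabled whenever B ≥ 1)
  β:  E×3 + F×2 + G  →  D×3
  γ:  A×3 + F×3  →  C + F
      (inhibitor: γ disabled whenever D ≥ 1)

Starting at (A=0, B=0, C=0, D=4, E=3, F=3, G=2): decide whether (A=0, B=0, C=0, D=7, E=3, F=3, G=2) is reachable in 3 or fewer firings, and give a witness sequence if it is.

depth 0: 1 marking
depth 1: 3 markings reached so far
depth 2: 5 markings reached so far
depth 3: 7 markings reached so far
target is not among the 7 markings reachable within 3 steps

NO — not reachable within 3 firings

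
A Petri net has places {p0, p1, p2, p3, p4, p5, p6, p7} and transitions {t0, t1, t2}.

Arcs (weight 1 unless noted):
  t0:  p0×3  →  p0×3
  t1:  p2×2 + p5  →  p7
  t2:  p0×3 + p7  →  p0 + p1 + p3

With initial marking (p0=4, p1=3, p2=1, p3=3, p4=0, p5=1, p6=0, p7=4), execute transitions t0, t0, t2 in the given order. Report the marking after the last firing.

step 1: fire t0:  (p0=4, p1=3, p2=1, p3=3, p4=0, p5=1, p6=0, p7=4) → (p0=4, p1=3, p2=1, p3=3, p4=0, p5=1, p6=0, p7=4)
step 2: fire t0:  (p0=4, p1=3, p2=1, p3=3, p4=0, p5=1, p6=0, p7=4) → (p0=4, p1=3, p2=1, p3=3, p4=0, p5=1, p6=0, p7=4)
step 3: fire t2:  (p0=4, p1=3, p2=1, p3=3, p4=0, p5=1, p6=0, p7=4) → (p0=2, p1=4, p2=1, p3=4, p4=0, p5=1, p6=0, p7=3)

(p0=2, p1=4, p2=1, p3=4, p4=0, p5=1, p6=0, p7=3)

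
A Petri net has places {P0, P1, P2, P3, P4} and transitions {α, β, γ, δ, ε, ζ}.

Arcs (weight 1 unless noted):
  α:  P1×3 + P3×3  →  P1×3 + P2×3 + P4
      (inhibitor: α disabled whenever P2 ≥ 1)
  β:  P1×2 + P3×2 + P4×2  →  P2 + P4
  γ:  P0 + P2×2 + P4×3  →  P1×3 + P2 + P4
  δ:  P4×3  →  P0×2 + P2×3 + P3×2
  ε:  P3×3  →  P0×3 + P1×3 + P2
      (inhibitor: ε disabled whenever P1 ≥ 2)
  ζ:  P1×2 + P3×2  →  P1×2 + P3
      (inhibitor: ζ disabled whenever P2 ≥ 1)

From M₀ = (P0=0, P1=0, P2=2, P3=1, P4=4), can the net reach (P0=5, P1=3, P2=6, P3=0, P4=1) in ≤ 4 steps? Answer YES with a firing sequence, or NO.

step 1: fire δ:  (P0=0, P1=0, P2=2, P3=1, P4=4) → (P0=2, P1=0, P2=5, P3=3, P4=1)
step 2: fire ε:  (P0=2, P1=0, P2=5, P3=3, P4=1) → (P0=5, P1=3, P2=6, P3=0, P4=1)

YES — reachable via ⟨δ, ε⟩ (2 firings)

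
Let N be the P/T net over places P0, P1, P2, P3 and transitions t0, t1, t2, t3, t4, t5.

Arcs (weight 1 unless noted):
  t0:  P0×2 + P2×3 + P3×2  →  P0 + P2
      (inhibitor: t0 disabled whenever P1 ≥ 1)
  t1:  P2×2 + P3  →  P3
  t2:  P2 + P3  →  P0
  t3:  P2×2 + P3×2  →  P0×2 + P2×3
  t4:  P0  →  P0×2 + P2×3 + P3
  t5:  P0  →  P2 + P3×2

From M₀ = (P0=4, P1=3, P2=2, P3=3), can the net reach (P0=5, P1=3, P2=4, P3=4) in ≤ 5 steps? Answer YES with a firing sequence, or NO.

step 1: fire t2:  (P0=4, P1=3, P2=2, P3=3) → (P0=5, P1=3, P2=1, P3=2)
step 2: fire t5:  (P0=5, P1=3, P2=1, P3=2) → (P0=4, P1=3, P2=2, P3=4)
step 3: fire t3:  (P0=4, P1=3, P2=2, P3=4) → (P0=6, P1=3, P2=3, P3=2)
step 4: fire t5:  (P0=6, P1=3, P2=3, P3=2) → (P0=5, P1=3, P2=4, P3=4)

YES — reachable via ⟨t2, t5, t3, t5⟩ (4 firings)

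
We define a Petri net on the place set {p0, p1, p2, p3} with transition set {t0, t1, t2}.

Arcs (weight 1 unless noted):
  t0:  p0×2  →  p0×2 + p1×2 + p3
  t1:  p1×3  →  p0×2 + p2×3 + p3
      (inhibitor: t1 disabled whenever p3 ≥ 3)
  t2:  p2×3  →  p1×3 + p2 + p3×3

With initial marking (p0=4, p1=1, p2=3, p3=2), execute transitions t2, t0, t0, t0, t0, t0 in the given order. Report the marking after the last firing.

(p0=4, p1=14, p2=1, p3=10)

step 1: fire t2:  (p0=4, p1=1, p2=3, p3=2) → (p0=4, p1=4, p2=1, p3=5)
step 2: fire t0:  (p0=4, p1=4, p2=1, p3=5) → (p0=4, p1=6, p2=1, p3=6)
step 3: fire t0:  (p0=4, p1=6, p2=1, p3=6) → (p0=4, p1=8, p2=1, p3=7)
step 4: fire t0:  (p0=4, p1=8, p2=1, p3=7) → (p0=4, p1=10, p2=1, p3=8)
step 5: fire t0:  (p0=4, p1=10, p2=1, p3=8) → (p0=4, p1=12, p2=1, p3=9)
step 6: fire t0:  (p0=4, p1=12, p2=1, p3=9) → (p0=4, p1=14, p2=1, p3=10)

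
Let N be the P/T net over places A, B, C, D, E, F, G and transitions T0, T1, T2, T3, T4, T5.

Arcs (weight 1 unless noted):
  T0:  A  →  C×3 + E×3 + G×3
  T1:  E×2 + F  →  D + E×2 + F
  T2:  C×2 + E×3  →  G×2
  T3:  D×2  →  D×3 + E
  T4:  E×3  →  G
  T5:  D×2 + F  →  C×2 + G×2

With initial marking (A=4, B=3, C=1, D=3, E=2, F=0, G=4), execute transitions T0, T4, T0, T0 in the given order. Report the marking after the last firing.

(A=1, B=3, C=10, D=3, E=8, F=0, G=14)

step 1: fire T0:  (A=4, B=3, C=1, D=3, E=2, F=0, G=4) → (A=3, B=3, C=4, D=3, E=5, F=0, G=7)
step 2: fire T4:  (A=3, B=3, C=4, D=3, E=5, F=0, G=7) → (A=3, B=3, C=4, D=3, E=2, F=0, G=8)
step 3: fire T0:  (A=3, B=3, C=4, D=3, E=2, F=0, G=8) → (A=2, B=3, C=7, D=3, E=5, F=0, G=11)
step 4: fire T0:  (A=2, B=3, C=7, D=3, E=5, F=0, G=11) → (A=1, B=3, C=10, D=3, E=8, F=0, G=14)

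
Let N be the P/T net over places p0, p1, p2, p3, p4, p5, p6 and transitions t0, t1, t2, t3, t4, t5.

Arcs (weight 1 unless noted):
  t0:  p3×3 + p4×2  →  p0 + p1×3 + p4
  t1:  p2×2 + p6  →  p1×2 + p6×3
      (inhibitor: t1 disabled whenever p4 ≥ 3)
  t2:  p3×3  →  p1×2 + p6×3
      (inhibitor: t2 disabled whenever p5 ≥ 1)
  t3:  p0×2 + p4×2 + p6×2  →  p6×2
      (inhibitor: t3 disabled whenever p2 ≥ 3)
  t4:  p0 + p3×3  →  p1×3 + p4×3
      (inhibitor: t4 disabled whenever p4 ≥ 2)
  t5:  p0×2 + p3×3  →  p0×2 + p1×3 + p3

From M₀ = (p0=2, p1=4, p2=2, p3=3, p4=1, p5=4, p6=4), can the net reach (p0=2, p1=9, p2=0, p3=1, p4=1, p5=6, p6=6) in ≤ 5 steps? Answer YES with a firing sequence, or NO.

NO — not reachable within 5 firings

depth 0: 1 marking
depth 1: 4 markings reached so far
depth 2: 6 markings reached so far
depth 3: 6 markings reached so far
(frontier empty at depth 3; search complete)
target is not among the 6 markings reachable within 5 steps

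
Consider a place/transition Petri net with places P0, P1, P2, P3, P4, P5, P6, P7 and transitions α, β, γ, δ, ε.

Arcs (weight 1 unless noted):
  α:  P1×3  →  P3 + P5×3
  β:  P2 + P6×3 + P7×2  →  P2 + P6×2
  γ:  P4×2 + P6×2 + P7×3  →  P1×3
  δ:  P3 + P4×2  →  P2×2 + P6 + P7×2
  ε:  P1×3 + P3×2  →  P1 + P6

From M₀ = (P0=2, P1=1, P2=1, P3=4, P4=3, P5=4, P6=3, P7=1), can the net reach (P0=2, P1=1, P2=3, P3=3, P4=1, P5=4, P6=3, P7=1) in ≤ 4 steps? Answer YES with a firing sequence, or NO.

YES — reachable via ⟨δ, β⟩ (2 firings)

step 1: fire δ:  (P0=2, P1=1, P2=1, P3=4, P4=3, P5=4, P6=3, P7=1) → (P0=2, P1=1, P2=3, P3=3, P4=1, P5=4, P6=4, P7=3)
step 2: fire β:  (P0=2, P1=1, P2=3, P3=3, P4=1, P5=4, P6=4, P7=3) → (P0=2, P1=1, P2=3, P3=3, P4=1, P5=4, P6=3, P7=1)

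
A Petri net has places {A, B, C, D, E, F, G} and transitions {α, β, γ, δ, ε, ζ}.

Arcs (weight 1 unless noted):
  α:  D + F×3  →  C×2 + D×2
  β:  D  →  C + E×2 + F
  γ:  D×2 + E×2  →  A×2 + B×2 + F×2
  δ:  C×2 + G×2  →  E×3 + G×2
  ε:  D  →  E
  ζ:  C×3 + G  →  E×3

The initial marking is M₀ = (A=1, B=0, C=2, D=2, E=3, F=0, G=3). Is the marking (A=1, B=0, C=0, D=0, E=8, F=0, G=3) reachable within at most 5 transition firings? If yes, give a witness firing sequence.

YES — reachable via ⟨δ, ε, ε⟩ (3 firings)

step 1: fire δ:  (A=1, B=0, C=2, D=2, E=3, F=0, G=3) → (A=1, B=0, C=0, D=2, E=6, F=0, G=3)
step 2: fire ε:  (A=1, B=0, C=0, D=2, E=6, F=0, G=3) → (A=1, B=0, C=0, D=1, E=7, F=0, G=3)
step 3: fire ε:  (A=1, B=0, C=0, D=1, E=7, F=0, G=3) → (A=1, B=0, C=0, D=0, E=8, F=0, G=3)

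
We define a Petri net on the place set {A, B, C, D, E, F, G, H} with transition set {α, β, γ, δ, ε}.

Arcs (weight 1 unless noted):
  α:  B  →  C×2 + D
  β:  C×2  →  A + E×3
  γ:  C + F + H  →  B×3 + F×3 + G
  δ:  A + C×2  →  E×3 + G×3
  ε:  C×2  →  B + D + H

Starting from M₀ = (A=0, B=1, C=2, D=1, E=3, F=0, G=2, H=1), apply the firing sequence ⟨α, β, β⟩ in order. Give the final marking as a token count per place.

step 1: fire α:  (A=0, B=1, C=2, D=1, E=3, F=0, G=2, H=1) → (A=0, B=0, C=4, D=2, E=3, F=0, G=2, H=1)
step 2: fire β:  (A=0, B=0, C=4, D=2, E=3, F=0, G=2, H=1) → (A=1, B=0, C=2, D=2, E=6, F=0, G=2, H=1)
step 3: fire β:  (A=1, B=0, C=2, D=2, E=6, F=0, G=2, H=1) → (A=2, B=0, C=0, D=2, E=9, F=0, G=2, H=1)

(A=2, B=0, C=0, D=2, E=9, F=0, G=2, H=1)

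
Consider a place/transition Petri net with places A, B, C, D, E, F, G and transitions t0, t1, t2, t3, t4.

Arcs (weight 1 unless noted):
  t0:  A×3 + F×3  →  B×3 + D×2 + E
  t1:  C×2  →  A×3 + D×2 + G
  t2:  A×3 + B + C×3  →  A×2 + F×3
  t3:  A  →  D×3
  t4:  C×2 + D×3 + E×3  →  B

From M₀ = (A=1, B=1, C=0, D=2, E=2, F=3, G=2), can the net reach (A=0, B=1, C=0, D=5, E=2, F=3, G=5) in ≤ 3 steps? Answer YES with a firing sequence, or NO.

NO — not reachable within 3 firings

depth 0: 1 marking
depth 1: 2 markings reached so far
depth 2: 2 markings reached so far
(frontier empty at depth 2; search complete)
target is not among the 2 markings reachable within 3 steps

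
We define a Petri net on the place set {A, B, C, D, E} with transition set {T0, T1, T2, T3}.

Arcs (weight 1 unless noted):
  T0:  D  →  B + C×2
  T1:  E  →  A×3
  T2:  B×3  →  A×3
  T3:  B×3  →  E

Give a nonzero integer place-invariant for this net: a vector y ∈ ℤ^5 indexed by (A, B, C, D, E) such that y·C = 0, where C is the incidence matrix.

Incidence matrix C (rows=places, cols=transitions):
       T0   T1   T2   T3
    A   0    3    3    0
    B   1    0   -3   -3
    C   2    0    0    0
    D  -1    0    0    0
    E   0   -1    0    1

Candidate y = [0, 0, 1, 2, 0]; check y·C column-wise:
  col T0: 0·1 + 1·2 + 2·-1 = 0
  col T1: 0·3 + 1·0 + 2·0 + 0·-1 = 0
  col T2: 0·3 + 0·-3 + 1·0 + 2·0 = 0
  col T3: 0·-3 + 1·0 + 2·0 + 0·1 = 0

y = (A:0, B:0, C:1, D:2, E:0)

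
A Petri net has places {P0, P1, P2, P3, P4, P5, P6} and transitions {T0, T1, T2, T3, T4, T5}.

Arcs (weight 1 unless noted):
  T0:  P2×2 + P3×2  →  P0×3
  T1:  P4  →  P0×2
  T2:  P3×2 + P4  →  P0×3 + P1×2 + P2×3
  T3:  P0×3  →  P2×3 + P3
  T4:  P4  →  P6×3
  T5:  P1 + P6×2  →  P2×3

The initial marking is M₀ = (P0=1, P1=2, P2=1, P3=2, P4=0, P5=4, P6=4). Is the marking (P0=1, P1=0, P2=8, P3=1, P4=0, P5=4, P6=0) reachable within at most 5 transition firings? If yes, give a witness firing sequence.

step 1: fire T5:  (P0=1, P1=2, P2=1, P3=2, P4=0, P5=4, P6=4) → (P0=1, P1=1, P2=4, P3=2, P4=0, P5=4, P6=2)
step 2: fire T0:  (P0=1, P1=1, P2=4, P3=2, P4=0, P5=4, P6=2) → (P0=4, P1=1, P2=2, P3=0, P4=0, P5=4, P6=2)
step 3: fire T3:  (P0=4, P1=1, P2=2, P3=0, P4=0, P5=4, P6=2) → (P0=1, P1=1, P2=5, P3=1, P4=0, P5=4, P6=2)
step 4: fire T5:  (P0=1, P1=1, P2=5, P3=1, P4=0, P5=4, P6=2) → (P0=1, P1=0, P2=8, P3=1, P4=0, P5=4, P6=0)

YES — reachable via ⟨T5, T0, T3, T5⟩ (4 firings)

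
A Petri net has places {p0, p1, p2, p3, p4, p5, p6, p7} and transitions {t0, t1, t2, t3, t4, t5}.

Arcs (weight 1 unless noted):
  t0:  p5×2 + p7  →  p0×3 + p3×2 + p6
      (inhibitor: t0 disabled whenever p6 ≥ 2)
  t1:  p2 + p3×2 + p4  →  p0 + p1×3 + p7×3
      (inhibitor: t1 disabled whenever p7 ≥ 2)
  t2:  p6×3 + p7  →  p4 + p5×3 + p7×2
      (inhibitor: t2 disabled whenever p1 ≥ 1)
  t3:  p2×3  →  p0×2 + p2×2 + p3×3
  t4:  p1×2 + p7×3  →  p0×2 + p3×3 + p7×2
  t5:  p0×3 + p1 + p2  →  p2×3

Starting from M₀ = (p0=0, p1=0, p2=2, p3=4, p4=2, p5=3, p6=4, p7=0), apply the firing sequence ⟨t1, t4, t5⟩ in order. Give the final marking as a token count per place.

step 1: fire t1:  (p0=0, p1=0, p2=2, p3=4, p4=2, p5=3, p6=4, p7=0) → (p0=1, p1=3, p2=1, p3=2, p4=1, p5=3, p6=4, p7=3)
step 2: fire t4:  (p0=1, p1=3, p2=1, p3=2, p4=1, p5=3, p6=4, p7=3) → (p0=3, p1=1, p2=1, p3=5, p4=1, p5=3, p6=4, p7=2)
step 3: fire t5:  (p0=3, p1=1, p2=1, p3=5, p4=1, p5=3, p6=4, p7=2) → (p0=0, p1=0, p2=3, p3=5, p4=1, p5=3, p6=4, p7=2)

(p0=0, p1=0, p2=3, p3=5, p4=1, p5=3, p6=4, p7=2)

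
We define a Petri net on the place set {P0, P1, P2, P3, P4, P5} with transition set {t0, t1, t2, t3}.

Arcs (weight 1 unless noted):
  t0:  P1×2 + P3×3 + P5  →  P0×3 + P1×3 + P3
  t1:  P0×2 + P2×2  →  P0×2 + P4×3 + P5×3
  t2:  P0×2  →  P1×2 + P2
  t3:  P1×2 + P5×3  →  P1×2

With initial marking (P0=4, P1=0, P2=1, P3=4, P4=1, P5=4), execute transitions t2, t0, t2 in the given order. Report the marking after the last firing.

(P0=3, P1=5, P2=3, P3=2, P4=1, P5=3)

step 1: fire t2:  (P0=4, P1=0, P2=1, P3=4, P4=1, P5=4) → (P0=2, P1=2, P2=2, P3=4, P4=1, P5=4)
step 2: fire t0:  (P0=2, P1=2, P2=2, P3=4, P4=1, P5=4) → (P0=5, P1=3, P2=2, P3=2, P4=1, P5=3)
step 3: fire t2:  (P0=5, P1=3, P2=2, P3=2, P4=1, P5=3) → (P0=3, P1=5, P2=3, P3=2, P4=1, P5=3)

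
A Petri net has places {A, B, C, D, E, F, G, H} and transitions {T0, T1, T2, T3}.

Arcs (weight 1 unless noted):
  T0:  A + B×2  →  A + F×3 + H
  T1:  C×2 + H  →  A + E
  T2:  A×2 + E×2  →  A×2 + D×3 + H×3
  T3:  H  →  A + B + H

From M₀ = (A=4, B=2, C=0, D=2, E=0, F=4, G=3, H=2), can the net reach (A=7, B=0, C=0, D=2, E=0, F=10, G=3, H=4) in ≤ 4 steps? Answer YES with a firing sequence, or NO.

NO — not reachable within 4 firings

depth 0: 1 marking
depth 1: 3 markings reached so far
depth 2: 5 markings reached so far
depth 3: 7 markings reached so far
depth 4: 10 markings reached so far
target is not among the 10 markings reachable within 4 steps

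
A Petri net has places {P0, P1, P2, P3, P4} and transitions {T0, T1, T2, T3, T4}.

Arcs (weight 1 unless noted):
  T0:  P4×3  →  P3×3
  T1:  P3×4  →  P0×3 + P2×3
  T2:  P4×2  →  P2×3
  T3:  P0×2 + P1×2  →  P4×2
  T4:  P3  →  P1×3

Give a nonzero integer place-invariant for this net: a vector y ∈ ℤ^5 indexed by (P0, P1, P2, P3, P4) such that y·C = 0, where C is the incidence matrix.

Incidence matrix C (rows=places, cols=transitions):
       T0   T1   T2   T3   T4
   P0   0    3    0   -2    0
   P1   0    0    0   -2    3
   P2   0    3    3    0    0
   P3   3   -4    0    0   -1
   P4  -3    0   -2    2    0

Candidate y = [2, 1, 2, 3, 3]; check y·C column-wise:
  col T0: 2·0 + 1·0 + 2·0 + 3·3 + 3·-3 = 0
  col T1: 2·3 + 1·0 + 2·3 + 3·-4 + 3·0 = 0
  col T2: 2·0 + 1·0 + 2·3 + 3·0 + 3·-2 = 0
  col T3: 2·-2 + 1·-2 + 2·0 + 3·0 + 3·2 = 0
  col T4: 2·0 + 1·3 + 2·0 + 3·-1 + 3·0 = 0

y = (P0:2, P1:1, P2:2, P3:3, P4:3)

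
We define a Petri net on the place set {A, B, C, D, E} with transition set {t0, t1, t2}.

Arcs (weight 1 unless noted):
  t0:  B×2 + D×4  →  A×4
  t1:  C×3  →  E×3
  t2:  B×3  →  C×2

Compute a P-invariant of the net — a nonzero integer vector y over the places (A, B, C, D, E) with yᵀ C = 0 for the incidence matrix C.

Incidence matrix C (rows=places, cols=transitions):
       t0   t1   t2
    A   4    0    0
    B  -2    0   -3
    C   0   -3    2
    D  -4    0    0
    E   0    3    0

Candidate y = [1, 0, 0, 1, 0]; check y·C column-wise:
  col t0: 1·4 + 0·-2 + 1·-4 = 0
  col t1: 1·0 + 0·-3 + 1·0 + 0·3 = 0
  col t2: 1·0 + 0·-3 + 0·2 + 1·0 = 0

y = (A:1, B:0, C:0, D:1, E:0)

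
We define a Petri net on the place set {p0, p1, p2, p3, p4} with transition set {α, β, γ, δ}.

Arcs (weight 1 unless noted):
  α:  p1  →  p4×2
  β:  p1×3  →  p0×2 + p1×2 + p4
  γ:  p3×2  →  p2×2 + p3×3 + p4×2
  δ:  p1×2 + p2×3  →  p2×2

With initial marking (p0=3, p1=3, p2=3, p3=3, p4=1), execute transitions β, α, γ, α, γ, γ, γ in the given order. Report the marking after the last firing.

(p0=5, p1=0, p2=11, p3=7, p4=14)

step 1: fire β:  (p0=3, p1=3, p2=3, p3=3, p4=1) → (p0=5, p1=2, p2=3, p3=3, p4=2)
step 2: fire α:  (p0=5, p1=2, p2=3, p3=3, p4=2) → (p0=5, p1=1, p2=3, p3=3, p4=4)
step 3: fire γ:  (p0=5, p1=1, p2=3, p3=3, p4=4) → (p0=5, p1=1, p2=5, p3=4, p4=6)
step 4: fire α:  (p0=5, p1=1, p2=5, p3=4, p4=6) → (p0=5, p1=0, p2=5, p3=4, p4=8)
step 5: fire γ:  (p0=5, p1=0, p2=5, p3=4, p4=8) → (p0=5, p1=0, p2=7, p3=5, p4=10)
step 6: fire γ:  (p0=5, p1=0, p2=7, p3=5, p4=10) → (p0=5, p1=0, p2=9, p3=6, p4=12)
step 7: fire γ:  (p0=5, p1=0, p2=9, p3=6, p4=12) → (p0=5, p1=0, p2=11, p3=7, p4=14)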